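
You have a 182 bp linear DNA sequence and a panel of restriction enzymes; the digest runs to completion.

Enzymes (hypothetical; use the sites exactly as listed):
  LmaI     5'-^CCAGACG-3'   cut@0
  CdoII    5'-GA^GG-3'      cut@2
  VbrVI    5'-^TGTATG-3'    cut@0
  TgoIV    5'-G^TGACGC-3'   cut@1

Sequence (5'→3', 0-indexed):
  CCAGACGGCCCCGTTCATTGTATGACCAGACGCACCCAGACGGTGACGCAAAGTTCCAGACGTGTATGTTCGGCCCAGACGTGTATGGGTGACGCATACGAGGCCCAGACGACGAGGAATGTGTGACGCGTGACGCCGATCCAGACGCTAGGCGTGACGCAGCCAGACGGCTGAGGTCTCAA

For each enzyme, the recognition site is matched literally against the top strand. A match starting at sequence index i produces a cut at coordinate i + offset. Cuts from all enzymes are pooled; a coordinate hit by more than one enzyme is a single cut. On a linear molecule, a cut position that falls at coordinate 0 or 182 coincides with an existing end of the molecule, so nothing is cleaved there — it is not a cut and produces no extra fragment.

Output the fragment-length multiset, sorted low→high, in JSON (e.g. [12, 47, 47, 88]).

[3,7,7,7,7,8,8,8,8,8,10,10,11,12,12,12,12,14,18]

Site scan:
  LmaI (CCAGACG, off=0): starts [0, 25, 35, 55, 74, 104, 140, 162] → cuts [25, 35, 55, 74, 104, 140, 162] (position 0 is a terminus of the linear molecule — no cut)
  CdoII (GAGG, off=2): starts [99, 113, 172] → cuts [101, 115, 174]
  VbrVI (TGTATG, off=0): starts [18, 62, 81] → cuts [18, 62, 81]
  TgoIV (GTGACGC, off=1): starts [42, 88, 122, 129, 153] → cuts [43, 89, 123, 130, 154]

Pooled cuts: [18, 25, 35, 43, 55, 62, 74, 81, 89, 101, 104, 115, 123, 130, 140, 154, 162, 174]

Fragments:
  [0,18): 18 bp
  [18,25): 7 bp
  [25,35): 10 bp
  [35,43): 8 bp
  [43,55): 12 bp
  [55,62): 7 bp
  [62,74): 12 bp
  [74,81): 7 bp
  [81,89): 8 bp
  [89,101): 12 bp
  [101,104): 3 bp
  [104,115): 11 bp
  [115,123): 8 bp
  [123,130): 7 bp
  [130,140): 10 bp
  [140,154): 14 bp
  [154,162): 8 bp
  [162,174): 12 bp
  [174,182): 8 bp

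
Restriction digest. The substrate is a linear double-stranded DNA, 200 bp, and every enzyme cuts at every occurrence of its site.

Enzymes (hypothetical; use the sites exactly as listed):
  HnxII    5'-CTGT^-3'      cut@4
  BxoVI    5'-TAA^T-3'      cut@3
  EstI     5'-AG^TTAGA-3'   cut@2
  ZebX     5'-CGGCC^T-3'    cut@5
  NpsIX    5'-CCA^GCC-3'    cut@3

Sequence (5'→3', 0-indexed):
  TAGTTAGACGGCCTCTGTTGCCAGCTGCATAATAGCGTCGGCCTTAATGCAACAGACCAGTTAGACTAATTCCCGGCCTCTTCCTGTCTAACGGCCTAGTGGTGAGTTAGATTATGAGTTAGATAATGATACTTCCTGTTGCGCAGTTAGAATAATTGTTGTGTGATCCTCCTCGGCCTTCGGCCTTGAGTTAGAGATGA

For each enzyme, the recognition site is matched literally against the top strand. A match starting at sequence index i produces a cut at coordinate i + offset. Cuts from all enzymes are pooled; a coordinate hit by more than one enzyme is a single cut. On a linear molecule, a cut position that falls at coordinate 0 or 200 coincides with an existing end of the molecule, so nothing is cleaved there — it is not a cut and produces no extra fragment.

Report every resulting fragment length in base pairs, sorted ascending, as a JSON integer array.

[3,4,5,5,7,7,8,9,9,9,9,9,10,10,10,11,12,13,13,14,23]

Scan for sites:
  HnxII CTGT/4: at [14, 83, 135] ⇒ [18, 87, 139]
  BxoVI TAAT/3: at [29, 44, 66, 123, 152] ⇒ [32, 47, 69, 126, 155]
  EstI AGTTAGA/2: at [1, 58, 104, 116, 144, 188] ⇒ [3, 60, 106, 118, 146, 190]
  ZebX CGGCCT/5: at [8, 38, 73, 91, 173, 180] ⇒ [13, 43, 78, 96, 178, 185]
  NpsIX (CCAGCC, off=3): no sites

All cut coordinates (distinct, sorted): [3, 13, 18, 32, 43, 47, 60, 69, 78, 87, 96, 106, 118, 126, 139, 146, 155, 178, 185, 190]

Fragments:
  [0,3): 3 bp
  [3,13): 10 bp
  [13,18): 5 bp
  [18,32): 14 bp
  [32,43): 11 bp
  [43,47): 4 bp
  [47,60): 13 bp
  [60,69): 9 bp
  [69,78): 9 bp
  [78,87): 9 bp
  [87,96): 9 bp
  [96,106): 10 bp
  [106,118): 12 bp
  [118,126): 8 bp
  [126,139): 13 bp
  [139,146): 7 bp
  [146,155): 9 bp
  [155,178): 23 bp
  [178,185): 7 bp
  [185,190): 5 bp
  [190,200): 10 bp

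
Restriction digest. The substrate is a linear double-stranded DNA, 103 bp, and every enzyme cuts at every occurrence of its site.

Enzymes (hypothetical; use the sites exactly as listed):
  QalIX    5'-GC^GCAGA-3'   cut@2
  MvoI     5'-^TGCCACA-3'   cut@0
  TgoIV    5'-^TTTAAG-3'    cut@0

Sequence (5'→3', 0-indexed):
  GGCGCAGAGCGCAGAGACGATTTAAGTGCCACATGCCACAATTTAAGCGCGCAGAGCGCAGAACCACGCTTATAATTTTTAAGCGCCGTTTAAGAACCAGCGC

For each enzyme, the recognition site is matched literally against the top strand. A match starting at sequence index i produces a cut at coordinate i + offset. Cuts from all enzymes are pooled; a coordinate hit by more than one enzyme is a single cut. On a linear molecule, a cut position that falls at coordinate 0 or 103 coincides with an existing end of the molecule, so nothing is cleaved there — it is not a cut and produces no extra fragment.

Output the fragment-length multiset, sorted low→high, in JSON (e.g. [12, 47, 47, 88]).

Site scan:
  QalIX (GCGCAGA, off=2): starts [1, 8, 48, 55] → cuts [3, 10, 50, 57]
  MvoI (TGCCACA, off=0): starts [26, 33] → cuts [26, 33]
  TgoIV (TTTAAG, off=0): starts [20, 41, 77, 88] → cuts [20, 41, 77, 88]

Pooled cuts: [3, 10, 20, 26, 33, 41, 50, 57, 77, 88]

Fragment lengths:
  [0,3): 3 bp
  [3,10): 7 bp
  [10,20): 10 bp
  [20,26): 6 bp
  [26,33): 7 bp
  [33,41): 8 bp
  [41,50): 9 bp
  [50,57): 7 bp
  [57,77): 20 bp
  [77,88): 11 bp
  [88,103): 15 bp

[3,6,7,7,7,8,9,10,11,15,20]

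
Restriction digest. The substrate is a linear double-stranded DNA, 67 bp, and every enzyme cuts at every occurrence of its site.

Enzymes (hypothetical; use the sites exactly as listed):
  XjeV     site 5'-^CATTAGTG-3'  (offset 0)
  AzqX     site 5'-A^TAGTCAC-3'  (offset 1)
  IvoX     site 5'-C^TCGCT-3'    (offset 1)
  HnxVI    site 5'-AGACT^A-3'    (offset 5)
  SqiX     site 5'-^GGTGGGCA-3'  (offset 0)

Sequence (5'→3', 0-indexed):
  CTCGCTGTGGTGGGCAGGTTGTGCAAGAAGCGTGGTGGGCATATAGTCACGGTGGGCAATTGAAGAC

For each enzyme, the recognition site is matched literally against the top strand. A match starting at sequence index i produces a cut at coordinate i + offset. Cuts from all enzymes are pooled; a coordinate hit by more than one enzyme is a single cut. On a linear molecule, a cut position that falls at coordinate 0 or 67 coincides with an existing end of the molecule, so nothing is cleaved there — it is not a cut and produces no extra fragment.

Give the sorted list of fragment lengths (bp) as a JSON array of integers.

Per-enzyme occurrences:
  XjeV (CATTAGTG, off=0): no sites
  AzqX ATAGTCAC/1: at [42] ⇒ [43]
  IvoX CTCGCT/1: at [0] ⇒ [1]
  HnxVI (AGACTA, off=5): no sites
  SqiX GGTGGGCA/0: at [8, 33, 50] ⇒ [8, 33, 50]

Pooled cuts: [1, 8, 33, 43, 50]

Fragment lengths:
  [0,1): 1 bp
  [1,8): 7 bp
  [8,33): 25 bp
  [33,43): 10 bp
  [43,50): 7 bp
  [50,67): 17 bp

[1,7,7,10,17,25]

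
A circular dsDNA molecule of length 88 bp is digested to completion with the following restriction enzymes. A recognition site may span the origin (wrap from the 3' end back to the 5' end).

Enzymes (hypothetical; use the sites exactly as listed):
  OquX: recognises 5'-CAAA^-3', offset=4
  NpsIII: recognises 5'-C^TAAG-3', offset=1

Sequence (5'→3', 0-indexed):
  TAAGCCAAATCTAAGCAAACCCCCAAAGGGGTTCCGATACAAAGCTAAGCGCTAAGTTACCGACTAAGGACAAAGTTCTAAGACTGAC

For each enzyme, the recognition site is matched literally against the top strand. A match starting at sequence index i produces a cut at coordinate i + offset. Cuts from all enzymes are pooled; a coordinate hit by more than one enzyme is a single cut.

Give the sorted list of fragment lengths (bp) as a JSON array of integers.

[2,2,4,7,8,8,9,10,10,12,16]

Per-enzyme occurrences:
  OquX CAAA/4: at [5, 15, 23, 39, 70] ⇒ [9, 19, 27, 43, 74]
  NpsIII CTAAG/1: at [10, 44, 51, 63, 77, 87] ⇒ [0, 11, 45, 52, 64, 78]

Pooled cuts: [0, 9, 11, 19, 27, 43, 45, 52, 64, 74, 78]

Fragments:
  0→9: 9 bp
  9→11: 2 bp
  11→19: 8 bp
  19→27: 8 bp
  27→43: 16 bp
  43→45: 2 bp
  45→52: 7 bp
  52→64: 12 bp
  64→74: 10 bp
  74→78: 4 bp
  78→0 (wrap): 88-78+0 = 10 bp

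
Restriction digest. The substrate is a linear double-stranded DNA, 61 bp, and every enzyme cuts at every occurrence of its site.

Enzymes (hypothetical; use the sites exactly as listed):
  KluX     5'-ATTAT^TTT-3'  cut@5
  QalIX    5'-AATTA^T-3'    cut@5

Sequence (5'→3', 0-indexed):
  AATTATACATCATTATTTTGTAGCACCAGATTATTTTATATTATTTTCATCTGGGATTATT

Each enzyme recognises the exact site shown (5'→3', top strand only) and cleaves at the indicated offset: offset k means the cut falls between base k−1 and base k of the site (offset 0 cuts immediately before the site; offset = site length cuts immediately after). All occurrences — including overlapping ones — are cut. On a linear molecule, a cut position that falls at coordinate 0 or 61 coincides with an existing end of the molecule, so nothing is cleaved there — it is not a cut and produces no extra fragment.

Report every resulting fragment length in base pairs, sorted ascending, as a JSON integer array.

[5,10,11,17,18]

Scan for sites:
  KluX (ATTATTTT, off=5): starts [11, 29, 39] → cuts [16, 34, 44]
  QalIX (AATTAT, off=5): starts [0] → cuts [5]

All cut coordinates (distinct, sorted): [5, 16, 34, 44]

Fragment lengths:
  [0,5): 5 bp
  [5,16): 11 bp
  [16,34): 18 bp
  [34,44): 10 bp
  [44,61): 17 bp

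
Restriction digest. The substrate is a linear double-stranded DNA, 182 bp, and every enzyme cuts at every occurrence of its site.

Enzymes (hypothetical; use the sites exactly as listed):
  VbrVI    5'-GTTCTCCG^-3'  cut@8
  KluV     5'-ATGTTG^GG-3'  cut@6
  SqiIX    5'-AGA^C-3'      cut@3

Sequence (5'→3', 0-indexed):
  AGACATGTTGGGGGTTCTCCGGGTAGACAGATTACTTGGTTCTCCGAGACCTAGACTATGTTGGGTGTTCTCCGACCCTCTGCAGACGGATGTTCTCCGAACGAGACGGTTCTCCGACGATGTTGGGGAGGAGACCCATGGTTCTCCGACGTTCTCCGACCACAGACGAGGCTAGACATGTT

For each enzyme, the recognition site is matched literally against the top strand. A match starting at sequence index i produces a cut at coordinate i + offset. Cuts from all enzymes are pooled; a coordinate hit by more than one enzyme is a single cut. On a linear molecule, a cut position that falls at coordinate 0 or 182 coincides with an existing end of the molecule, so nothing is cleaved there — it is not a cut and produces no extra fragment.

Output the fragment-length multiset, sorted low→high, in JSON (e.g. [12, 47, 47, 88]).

Scan for sites:
  VbrVI GTTCTCCG/8: at [13, 38, 66, 91, 108, 140, 150] ⇒ [21, 46, 74, 99, 116, 148, 158]
  KluV ATGTTGGG/6: at [4, 57, 119] ⇒ [10, 63, 125]
  SqiIX AGAC/3: at [0, 24, 46, 52, 83, 103, 131, 163, 173] ⇒ [3, 27, 49, 55, 86, 106, 134, 166, 176]

All cut coordinates (distinct, sorted): [3, 10, 21, 27, 46, 49, 55, 63, 74, 86, 99, 106, 116, 125, 134, 148, 158, 166, 176]

Fragment lengths:
  [0,3): 3 bp
  [3,10): 7 bp
  [10,21): 11 bp
  [21,27): 6 bp
  [27,46): 19 bp
  [46,49): 3 bp
  [49,55): 6 bp
  [55,63): 8 bp
  [63,74): 11 bp
  [74,86): 12 bp
  [86,99): 13 bp
  [99,106): 7 bp
  [106,116): 10 bp
  [116,125): 9 bp
  [125,134): 9 bp
  [134,148): 14 bp
  [148,158): 10 bp
  [158,166): 8 bp
  [166,176): 10 bp
  [176,182): 6 bp

[3,3,6,6,6,7,7,8,8,9,9,10,10,10,11,11,12,13,14,19]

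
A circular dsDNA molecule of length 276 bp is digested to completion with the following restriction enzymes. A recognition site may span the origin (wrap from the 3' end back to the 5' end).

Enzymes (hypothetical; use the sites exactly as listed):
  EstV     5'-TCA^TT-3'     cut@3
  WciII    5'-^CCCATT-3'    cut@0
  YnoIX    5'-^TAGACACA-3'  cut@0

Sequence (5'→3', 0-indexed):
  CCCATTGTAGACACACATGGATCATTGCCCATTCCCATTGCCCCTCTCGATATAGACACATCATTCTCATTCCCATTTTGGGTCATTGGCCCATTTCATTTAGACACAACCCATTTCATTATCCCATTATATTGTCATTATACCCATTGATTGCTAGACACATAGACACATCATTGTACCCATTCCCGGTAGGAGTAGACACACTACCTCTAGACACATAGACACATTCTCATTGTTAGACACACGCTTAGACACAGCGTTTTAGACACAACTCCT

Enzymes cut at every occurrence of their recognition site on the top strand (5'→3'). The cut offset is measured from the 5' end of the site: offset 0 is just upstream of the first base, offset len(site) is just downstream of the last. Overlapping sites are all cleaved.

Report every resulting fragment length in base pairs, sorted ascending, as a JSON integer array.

[2,2,3,4,4,4,5,5,6,6,7,8,8,9,9,9,11,11,12,12,14,14,14,14,15,15,17,17,19]

Site scan:
  EstV (TCATT, off=3): starts [21, 60, 66, 82, 95, 115, 134, 170, 229] → cuts [24, 63, 69, 85, 98, 118, 137, 173, 232]
  WciII (CCCATT, off=0): starts [0, 27, 33, 71, 89, 109, 122, 142, 178] → cuts [0, 27, 33, 71, 89, 109, 122, 142, 178]
  YnoIX (TAGACACA, off=0): starts [7, 52, 100, 154, 162, 195, 210, 218, 236, 248, 262] → cuts [7, 52, 100, 154, 162, 195, 210, 218, 236, 248, 262]

Pooled cuts: [0, 7, 24, 27, 33, 52, 63, 69, 71, 85, 89, 98, 100, 109, 118, 122, 137, 142, 154, 162, 173, 178, 195, 210, 218, 232, 236, 248, 262]

Fragment lengths:
  0→7: 7 bp
  7→24: 17 bp
  24→27: 3 bp
  27→33: 6 bp
  33→52: 19 bp
  52→63: 11 bp
  63→69: 6 bp
  69→71: 2 bp
  71→85: 14 bp
  85→89: 4 bp
  89→98: 9 bp
  98→100: 2 bp
  100→109: 9 bp
  109→118: 9 bp
  118→122: 4 bp
  122→137: 15 bp
  137→142: 5 bp
  142→154: 12 bp
  154→162: 8 bp
  162→173: 11 bp
  173→178: 5 bp
  178→195: 17 bp
  195→210: 15 bp
  210→218: 8 bp
  218→232: 14 bp
  232→236: 4 bp
  236→248: 12 bp
  248→262: 14 bp
  262→0 (wrap): 276-262+0 = 14 bp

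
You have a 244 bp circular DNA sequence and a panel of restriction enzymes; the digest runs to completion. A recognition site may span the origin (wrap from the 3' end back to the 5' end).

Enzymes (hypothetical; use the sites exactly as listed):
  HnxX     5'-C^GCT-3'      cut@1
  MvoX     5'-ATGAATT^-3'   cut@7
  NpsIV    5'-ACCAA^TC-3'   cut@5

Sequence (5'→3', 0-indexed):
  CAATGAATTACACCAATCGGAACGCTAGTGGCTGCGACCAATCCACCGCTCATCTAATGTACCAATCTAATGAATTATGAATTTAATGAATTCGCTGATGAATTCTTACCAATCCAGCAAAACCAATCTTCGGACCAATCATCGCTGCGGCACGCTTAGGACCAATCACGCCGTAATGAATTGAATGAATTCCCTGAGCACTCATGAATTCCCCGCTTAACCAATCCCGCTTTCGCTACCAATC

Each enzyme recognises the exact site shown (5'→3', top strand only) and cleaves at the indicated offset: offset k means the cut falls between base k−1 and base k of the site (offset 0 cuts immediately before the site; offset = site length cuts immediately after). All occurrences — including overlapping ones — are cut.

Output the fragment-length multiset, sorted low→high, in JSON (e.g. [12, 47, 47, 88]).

[1,4,4,5,6,6,7,7,7,8,8,9,9,10,10,11,11,11,12,12,14,17,18,18,19]

Site scan:
  HnxX CGCT/1: at [22, 46, 92, 142, 152, 213, 227, 233] ⇒ [23, 47, 93, 143, 153, 214, 228, 234]
  MvoX ATGAATT/7: at [2, 69, 76, 85, 97, 175, 184, 203] ⇒ [9, 76, 83, 92, 104, 182, 191, 210]
  NpsIV ACCAATC/5: at [11, 36, 60, 107, 121, 133, 160, 219, 237] ⇒ [16, 41, 65, 112, 126, 138, 165, 224, 242]

Pooled cuts: [9, 16, 23, 41, 47, 65, 76, 83, 92, 93, 104, 112, 126, 138, 143, 153, 165, 182, 191, 210, 214, 224, 228, 234, 242]

Fragments:
  9→16: 7 bp
  16→23: 7 bp
  23→41: 18 bp
  41→47: 6 bp
  47→65: 18 bp
  65→76: 11 bp
  76→83: 7 bp
  83→92: 9 bp
  92→93: 1 bp
  93→104: 11 bp
  104→112: 8 bp
  112→126: 14 bp
  126→138: 12 bp
  138→143: 5 bp
  143→153: 10 bp
  153→165: 12 bp
  165→182: 17 bp
  182→191: 9 bp
  191→210: 19 bp
  210→214: 4 bp
  214→224: 10 bp
  224→228: 4 bp
  228→234: 6 bp
  234→242: 8 bp
  242→9 (wrap): 244-242+9 = 11 bp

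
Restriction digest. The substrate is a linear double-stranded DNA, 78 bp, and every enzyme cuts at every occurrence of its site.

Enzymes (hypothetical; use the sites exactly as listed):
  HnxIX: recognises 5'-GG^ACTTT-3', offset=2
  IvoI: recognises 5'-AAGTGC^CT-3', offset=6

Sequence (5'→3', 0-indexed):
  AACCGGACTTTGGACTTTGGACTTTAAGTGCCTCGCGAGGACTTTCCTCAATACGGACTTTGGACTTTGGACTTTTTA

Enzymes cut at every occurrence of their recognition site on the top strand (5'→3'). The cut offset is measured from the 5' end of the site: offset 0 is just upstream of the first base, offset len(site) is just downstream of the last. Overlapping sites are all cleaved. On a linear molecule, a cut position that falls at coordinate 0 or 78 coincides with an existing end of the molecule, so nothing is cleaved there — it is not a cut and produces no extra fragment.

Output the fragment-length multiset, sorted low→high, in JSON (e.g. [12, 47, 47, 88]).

[6,7,7,7,7,8,9,11,16]

Scan for sites:
  HnxIX (GGACTTT, off=2): starts [4, 11, 18, 38, 54, 61, 68] → cuts [6, 13, 20, 40, 56, 63, 70]
  IvoI (AAGTGCCT, off=6): starts [25] → cuts [31]

All cut coordinates (distinct, sorted): [6, 13, 20, 31, 40, 56, 63, 70]

Fragments:
  [0,6): 6 bp
  [6,13): 7 bp
  [13,20): 7 bp
  [20,31): 11 bp
  [31,40): 9 bp
  [40,56): 16 bp
  [56,63): 7 bp
  [63,70): 7 bp
  [70,78): 8 bp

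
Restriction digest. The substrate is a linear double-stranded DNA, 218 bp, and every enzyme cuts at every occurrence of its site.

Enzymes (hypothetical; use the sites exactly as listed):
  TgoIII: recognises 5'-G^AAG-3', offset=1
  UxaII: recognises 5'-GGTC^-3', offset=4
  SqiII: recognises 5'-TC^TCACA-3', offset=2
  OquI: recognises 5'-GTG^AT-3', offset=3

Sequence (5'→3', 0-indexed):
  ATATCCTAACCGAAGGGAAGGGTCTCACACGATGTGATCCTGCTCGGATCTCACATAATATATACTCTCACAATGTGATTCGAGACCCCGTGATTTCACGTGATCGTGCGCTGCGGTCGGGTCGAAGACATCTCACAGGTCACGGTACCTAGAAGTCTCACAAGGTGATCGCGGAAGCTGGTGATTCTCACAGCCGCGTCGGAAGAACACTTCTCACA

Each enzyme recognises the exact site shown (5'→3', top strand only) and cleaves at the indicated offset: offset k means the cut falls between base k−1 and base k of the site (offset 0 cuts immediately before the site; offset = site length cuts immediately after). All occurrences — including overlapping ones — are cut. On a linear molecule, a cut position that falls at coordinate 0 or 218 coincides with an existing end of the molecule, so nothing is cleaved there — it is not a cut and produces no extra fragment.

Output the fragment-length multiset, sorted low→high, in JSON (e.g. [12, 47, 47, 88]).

[1,4,5,5,5,5,7,7,8,9,9,10,10,10,11,11,12,12,14,15,15,16,17]

Per-enzyme occurrences:
  TgoIII (GAAG, off=1): starts [11, 16, 123, 151, 173, 201] → cuts [12, 17, 124, 152, 174, 202]
  UxaII (GGTC, off=4): starts [20, 114, 119, 137] → cuts [24, 118, 123, 141]
  SqiII (TCTCACA, off=2): starts [22, 48, 65, 130, 155, 185, 211] → cuts [24, 50, 67, 132, 157, 187, 213]
  OquI (GTGAT, off=3): starts [33, 74, 89, 99, 164, 180] → cuts [36, 77, 92, 102, 167, 183]

Pooled cuts: [12, 17, 24, 36, 50, 67, 77, 92, 102, 118, 123, 124, 132, 141, 152, 157, 167, 174, 183, 187, 202, 213]

Fragment lengths:
  [0,12): 12 bp
  [12,17): 5 bp
  [17,24): 7 bp
  [24,36): 12 bp
  [36,50): 14 bp
  [50,67): 17 bp
  [67,77): 10 bp
  [77,92): 15 bp
  [92,102): 10 bp
  [102,118): 16 bp
  [118,123): 5 bp
  [123,124): 1 bp
  [124,132): 8 bp
  [132,141): 9 bp
  [141,152): 11 bp
  [152,157): 5 bp
  [157,167): 10 bp
  [167,174): 7 bp
  [174,183): 9 bp
  [183,187): 4 bp
  [187,202): 15 bp
  [202,213): 11 bp
  [213,218): 5 bp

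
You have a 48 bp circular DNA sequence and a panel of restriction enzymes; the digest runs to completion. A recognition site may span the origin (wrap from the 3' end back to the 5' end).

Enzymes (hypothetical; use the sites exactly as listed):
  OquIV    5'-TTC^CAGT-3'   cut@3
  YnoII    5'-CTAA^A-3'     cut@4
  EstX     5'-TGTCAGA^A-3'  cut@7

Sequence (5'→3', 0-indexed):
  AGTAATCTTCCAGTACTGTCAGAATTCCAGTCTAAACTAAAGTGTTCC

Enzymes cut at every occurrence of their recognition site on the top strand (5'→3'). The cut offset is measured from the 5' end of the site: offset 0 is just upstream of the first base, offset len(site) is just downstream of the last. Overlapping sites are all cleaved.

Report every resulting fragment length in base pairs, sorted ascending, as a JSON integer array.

Per-enzyme occurrences:
  OquIV (TTCCAGT, off=3): starts [7, 24, 44] → cuts [10, 27, 47]
  YnoII (CTAAA, off=4): starts [31, 36] → cuts [35, 40]
  EstX (TGTCAGAA, off=7): starts [16] → cuts [23]

Pooled cuts: [10, 23, 27, 35, 40, 47]

Fragments:
  10→23: 13 bp
  23→27: 4 bp
  27→35: 8 bp
  35→40: 5 bp
  40→47: 7 bp
  47→10 (wrap): 48-47+10 = 11 bp

[4,5,7,8,11,13]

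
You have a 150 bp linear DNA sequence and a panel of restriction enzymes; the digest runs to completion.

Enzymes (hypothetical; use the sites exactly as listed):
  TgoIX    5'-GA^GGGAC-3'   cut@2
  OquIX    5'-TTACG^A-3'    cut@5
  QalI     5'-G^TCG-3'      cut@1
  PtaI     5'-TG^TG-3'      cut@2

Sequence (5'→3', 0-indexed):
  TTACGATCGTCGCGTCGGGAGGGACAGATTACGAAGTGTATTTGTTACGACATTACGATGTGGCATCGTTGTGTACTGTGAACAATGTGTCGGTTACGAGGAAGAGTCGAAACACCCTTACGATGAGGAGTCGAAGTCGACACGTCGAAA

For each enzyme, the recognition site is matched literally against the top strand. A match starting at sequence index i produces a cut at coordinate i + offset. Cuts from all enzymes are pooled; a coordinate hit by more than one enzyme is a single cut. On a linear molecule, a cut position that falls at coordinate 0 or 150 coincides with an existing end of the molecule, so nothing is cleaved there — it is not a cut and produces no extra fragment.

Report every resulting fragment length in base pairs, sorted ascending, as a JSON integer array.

Scan for sites:
  TgoIX (GAGGGAC, off=2): starts [18] → cuts [20]
  OquIX (TTACGA, off=5): starts [0, 28, 44, 52, 93, 117] → cuts [5, 33, 49, 57, 98, 122]
  QalI (GTCG, off=1): starts [8, 13, 88, 105, 129, 135, 143] → cuts [9, 14, 89, 106, 130, 136, 144]
  PtaI (TGTG, off=2): starts [58, 69, 76, 85] → cuts [60, 71, 78, 87]

All cut coordinates (distinct, sorted): [5, 9, 14, 20, 33, 49, 57, 60, 71, 78, 87, 89, 98, 106, 122, 130, 136, 144]

Fragment lengths:
  [0,5): 5 bp
  [5,9): 4 bp
  [9,14): 5 bp
  [14,20): 6 bp
  [20,33): 13 bp
  [33,49): 16 bp
  [49,57): 8 bp
  [57,60): 3 bp
  [60,71): 11 bp
  [71,78): 7 bp
  [78,87): 9 bp
  [87,89): 2 bp
  [89,98): 9 bp
  [98,106): 8 bp
  [106,122): 16 bp
  [122,130): 8 bp
  [130,136): 6 bp
  [136,144): 8 bp
  [144,150): 6 bp

[2,3,4,5,5,6,6,6,7,8,8,8,8,9,9,11,13,16,16]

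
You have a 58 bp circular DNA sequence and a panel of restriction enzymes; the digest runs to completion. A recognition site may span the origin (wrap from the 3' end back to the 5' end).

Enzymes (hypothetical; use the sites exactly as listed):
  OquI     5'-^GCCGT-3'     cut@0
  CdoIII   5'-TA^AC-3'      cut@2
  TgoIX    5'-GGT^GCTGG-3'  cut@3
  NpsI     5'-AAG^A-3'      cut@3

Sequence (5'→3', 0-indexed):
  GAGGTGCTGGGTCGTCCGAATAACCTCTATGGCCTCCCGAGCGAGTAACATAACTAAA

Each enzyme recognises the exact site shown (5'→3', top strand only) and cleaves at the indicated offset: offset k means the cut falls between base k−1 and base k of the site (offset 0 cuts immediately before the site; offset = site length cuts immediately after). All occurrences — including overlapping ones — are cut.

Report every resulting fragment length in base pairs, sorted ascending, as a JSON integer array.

Scan for sites:
  OquI (GCCGT, off=0): no sites
  CdoIII (TAAC, off=2): starts [20, 45, 50] → cuts [22, 47, 52]
  TgoIX (GGTGCTGG, off=3): starts [2] → cuts [5]
  NpsI (AAGA, off=3): starts [56] → cuts [1]

All cut coordinates (distinct, sorted): [1, 5, 22, 47, 52]

Fragment lengths:
  1→5: 4 bp
  5→22: 17 bp
  22→47: 25 bp
  47→52: 5 bp
  52→1 (wrap): 58-52+1 = 7 bp

[4,5,7,17,25]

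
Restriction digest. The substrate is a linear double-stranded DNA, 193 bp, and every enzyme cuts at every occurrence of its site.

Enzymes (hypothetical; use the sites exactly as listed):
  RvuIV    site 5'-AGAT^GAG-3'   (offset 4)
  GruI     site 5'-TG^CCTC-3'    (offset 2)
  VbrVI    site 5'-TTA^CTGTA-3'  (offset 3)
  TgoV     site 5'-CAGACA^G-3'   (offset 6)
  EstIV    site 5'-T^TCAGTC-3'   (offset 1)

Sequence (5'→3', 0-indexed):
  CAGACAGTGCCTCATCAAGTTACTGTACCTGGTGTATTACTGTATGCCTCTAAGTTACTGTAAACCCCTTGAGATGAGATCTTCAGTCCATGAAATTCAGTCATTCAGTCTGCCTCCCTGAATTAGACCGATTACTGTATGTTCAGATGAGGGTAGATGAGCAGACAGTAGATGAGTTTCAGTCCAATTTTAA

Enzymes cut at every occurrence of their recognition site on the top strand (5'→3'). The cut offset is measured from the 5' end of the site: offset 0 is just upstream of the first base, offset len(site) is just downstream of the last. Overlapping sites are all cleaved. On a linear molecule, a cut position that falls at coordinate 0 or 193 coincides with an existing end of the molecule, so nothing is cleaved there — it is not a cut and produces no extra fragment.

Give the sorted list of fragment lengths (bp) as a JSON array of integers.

Site scan:
  RvuIV (AGATGAG, off=4): starts [71, 144, 154, 169] → cuts [75, 148, 158, 173]
  GruI (TGCCTC, off=2): starts [7, 44, 110] → cuts [9, 46, 112]
  VbrVI (TTACTGTA, off=3): starts [19, 36, 54, 131] → cuts [22, 39, 57, 134]
  TgoV (CAGACAG, off=6): starts [0, 161] → cuts [6, 167]
  EstIV (TTCAGTC, off=1): starts [81, 95, 103, 177] → cuts [82, 96, 104, 178]

All cut coordinates (distinct, sorted): [6, 9, 22, 39, 46, 57, 75, 82, 96, 104, 112, 134, 148, 158, 167, 173, 178]

Fragment lengths:
  [0,6): 6 bp
  [6,9): 3 bp
  [9,22): 13 bp
  [22,39): 17 bp
  [39,46): 7 bp
  [46,57): 11 bp
  [57,75): 18 bp
  [75,82): 7 bp
  [82,96): 14 bp
  [96,104): 8 bp
  [104,112): 8 bp
  [112,134): 22 bp
  [134,148): 14 bp
  [148,158): 10 bp
  [158,167): 9 bp
  [167,173): 6 bp
  [173,178): 5 bp
  [178,193): 15 bp

[3,5,6,6,7,7,8,8,9,10,11,13,14,14,15,17,18,22]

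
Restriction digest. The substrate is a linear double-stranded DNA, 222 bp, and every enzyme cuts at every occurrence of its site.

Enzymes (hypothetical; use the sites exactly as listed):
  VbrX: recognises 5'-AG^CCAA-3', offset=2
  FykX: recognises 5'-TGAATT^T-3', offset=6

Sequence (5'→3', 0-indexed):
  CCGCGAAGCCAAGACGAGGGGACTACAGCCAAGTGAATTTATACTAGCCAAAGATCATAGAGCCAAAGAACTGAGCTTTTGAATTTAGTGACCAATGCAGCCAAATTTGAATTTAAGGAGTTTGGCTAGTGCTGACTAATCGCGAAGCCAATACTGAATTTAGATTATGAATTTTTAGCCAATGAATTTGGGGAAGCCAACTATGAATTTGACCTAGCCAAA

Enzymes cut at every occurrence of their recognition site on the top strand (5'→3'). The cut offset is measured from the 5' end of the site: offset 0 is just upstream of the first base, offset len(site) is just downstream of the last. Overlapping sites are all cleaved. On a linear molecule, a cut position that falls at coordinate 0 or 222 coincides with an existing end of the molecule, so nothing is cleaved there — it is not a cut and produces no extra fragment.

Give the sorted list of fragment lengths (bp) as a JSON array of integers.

[5,5,8,8,8,8,10,11,13,13,13,13,15,15,20,23,34]

Site scan:
  VbrX (AGCCAA, off=2): starts [6, 26, 45, 60, 98, 145, 176, 194, 215] → cuts [8, 28, 47, 62, 100, 147, 178, 196, 217]
  FykX (TGAATTT, off=6): starts [33, 79, 107, 154, 167, 182, 203] → cuts [39, 85, 113, 160, 173, 188, 209]

All cut coordinates (distinct, sorted): [8, 28, 39, 47, 62, 85, 100, 113, 147, 160, 173, 178, 188, 196, 209, 217]

Fragment lengths:
  [0,8): 8 bp
  [8,28): 20 bp
  [28,39): 11 bp
  [39,47): 8 bp
  [47,62): 15 bp
  [62,85): 23 bp
  [85,100): 15 bp
  [100,113): 13 bp
  [113,147): 34 bp
  [147,160): 13 bp
  [160,173): 13 bp
  [173,178): 5 bp
  [178,188): 10 bp
  [188,196): 8 bp
  [196,209): 13 bp
  [209,217): 8 bp
  [217,222): 5 bp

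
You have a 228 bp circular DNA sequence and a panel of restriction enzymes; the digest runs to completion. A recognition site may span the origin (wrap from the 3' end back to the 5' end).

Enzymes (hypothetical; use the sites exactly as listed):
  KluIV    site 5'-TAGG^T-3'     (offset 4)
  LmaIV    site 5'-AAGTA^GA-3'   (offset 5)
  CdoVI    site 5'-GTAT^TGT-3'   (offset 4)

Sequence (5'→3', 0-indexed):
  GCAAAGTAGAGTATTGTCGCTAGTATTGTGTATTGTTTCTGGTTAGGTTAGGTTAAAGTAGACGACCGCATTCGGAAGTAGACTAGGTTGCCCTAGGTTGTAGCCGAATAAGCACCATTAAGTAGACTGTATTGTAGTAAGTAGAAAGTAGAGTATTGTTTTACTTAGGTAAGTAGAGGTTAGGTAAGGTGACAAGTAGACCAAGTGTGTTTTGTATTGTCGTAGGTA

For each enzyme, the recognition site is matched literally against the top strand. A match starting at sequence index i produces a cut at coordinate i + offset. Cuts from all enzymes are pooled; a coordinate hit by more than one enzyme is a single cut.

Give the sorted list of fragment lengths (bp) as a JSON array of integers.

Per-enzyme occurrences:
  KluIV TAGGT/4: at [43, 48, 83, 93, 165, 180, 222] ⇒ [47, 52, 87, 97, 169, 184, 226]
  LmaIV AAGTAGA/5: at [3, 55, 75, 119, 138, 145, 170, 193] ⇒ [8, 60, 80, 124, 143, 150, 175, 198]
  CdoVI GTATTGT/4: at [10, 22, 29, 128, 152, 213] ⇒ [14, 26, 33, 132, 156, 217]

All cut coordinates (distinct, sorted): [8, 14, 26, 33, 47, 52, 60, 80, 87, 97, 124, 132, 143, 150, 156, 169, 175, 184, 198, 217, 226]

Fragments:
  8→14: 6 bp
  14→26: 12 bp
  26→33: 7 bp
  33→47: 14 bp
  47→52: 5 bp
  52→60: 8 bp
  60→80: 20 bp
  80→87: 7 bp
  87→97: 10 bp
  97→124: 27 bp
  124→132: 8 bp
  132→143: 11 bp
  143→150: 7 bp
  150→156: 6 bp
  156→169: 13 bp
  169→175: 6 bp
  175→184: 9 bp
  184→198: 14 bp
  198→217: 19 bp
  217→226: 9 bp
  226→8 (wrap): 228-226+8 = 10 bp

[5,6,6,6,7,7,7,8,8,9,9,10,10,11,12,13,14,14,19,20,27]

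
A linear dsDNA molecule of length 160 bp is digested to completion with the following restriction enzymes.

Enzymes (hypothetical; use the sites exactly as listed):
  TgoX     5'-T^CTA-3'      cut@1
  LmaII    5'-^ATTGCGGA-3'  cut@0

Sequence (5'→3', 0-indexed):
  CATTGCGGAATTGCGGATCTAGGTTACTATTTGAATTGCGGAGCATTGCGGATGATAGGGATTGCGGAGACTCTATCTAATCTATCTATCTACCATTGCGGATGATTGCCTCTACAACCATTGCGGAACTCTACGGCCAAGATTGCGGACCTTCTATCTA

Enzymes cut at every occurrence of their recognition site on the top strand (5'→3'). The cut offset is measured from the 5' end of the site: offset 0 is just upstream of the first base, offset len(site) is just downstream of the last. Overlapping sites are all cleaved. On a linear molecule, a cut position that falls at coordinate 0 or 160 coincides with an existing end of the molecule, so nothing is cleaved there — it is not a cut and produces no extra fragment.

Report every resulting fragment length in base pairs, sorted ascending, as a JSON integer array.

Site scan:
  TgoX (TCTA, off=1): starts [17, 71, 75, 80, 84, 88, 110, 129, 152, 156] → cuts [18, 72, 76, 81, 85, 89, 111, 130, 153, 157]
  LmaII (ATTGCGGA, off=0): starts [1, 9, 34, 44, 60, 94, 119, 141] → cuts [1, 9, 34, 44, 60, 94, 119, 141]

All cut coordinates (distinct, sorted): [1, 9, 18, 34, 44, 60, 72, 76, 81, 85, 89, 94, 111, 119, 130, 141, 153, 157]

Fragment lengths:
  [0,1): 1 bp
  [1,9): 8 bp
  [9,18): 9 bp
  [18,34): 16 bp
  [34,44): 10 bp
  [44,60): 16 bp
  [60,72): 12 bp
  [72,76): 4 bp
  [76,81): 5 bp
  [81,85): 4 bp
  [85,89): 4 bp
  [89,94): 5 bp
  [94,111): 17 bp
  [111,119): 8 bp
  [119,130): 11 bp
  [130,141): 11 bp
  [141,153): 12 bp
  [153,157): 4 bp
  [157,160): 3 bp

[1,3,4,4,4,4,5,5,8,8,9,10,11,11,12,12,16,16,17]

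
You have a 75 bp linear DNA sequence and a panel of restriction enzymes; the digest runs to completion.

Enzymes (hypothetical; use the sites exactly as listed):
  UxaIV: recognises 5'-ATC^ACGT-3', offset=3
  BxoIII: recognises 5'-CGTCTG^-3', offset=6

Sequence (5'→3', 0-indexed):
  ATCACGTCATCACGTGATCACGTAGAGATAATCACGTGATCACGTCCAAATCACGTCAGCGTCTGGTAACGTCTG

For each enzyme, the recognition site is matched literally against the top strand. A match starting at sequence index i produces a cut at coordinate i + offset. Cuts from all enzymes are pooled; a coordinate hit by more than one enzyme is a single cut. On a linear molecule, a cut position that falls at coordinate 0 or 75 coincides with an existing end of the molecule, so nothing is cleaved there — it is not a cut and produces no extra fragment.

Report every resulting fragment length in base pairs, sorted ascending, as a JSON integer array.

Per-enzyme occurrences:
  UxaIV (ATCACGT, off=3): starts [0, 8, 16, 30, 38, 49] → cuts [3, 11, 19, 33, 41, 52]
  BxoIII (CGTCTG, off=6): starts [59, 69] → cuts [65] (position 75 is a terminus of the linear molecule — no cut)

All cut coordinates (distinct, sorted): [3, 11, 19, 33, 41, 52, 65]

Fragment lengths:
  [0,3): 3 bp
  [3,11): 8 bp
  [11,19): 8 bp
  [19,33): 14 bp
  [33,41): 8 bp
  [41,52): 11 bp
  [52,65): 13 bp
  [65,75): 10 bp

[3,8,8,8,10,11,13,14]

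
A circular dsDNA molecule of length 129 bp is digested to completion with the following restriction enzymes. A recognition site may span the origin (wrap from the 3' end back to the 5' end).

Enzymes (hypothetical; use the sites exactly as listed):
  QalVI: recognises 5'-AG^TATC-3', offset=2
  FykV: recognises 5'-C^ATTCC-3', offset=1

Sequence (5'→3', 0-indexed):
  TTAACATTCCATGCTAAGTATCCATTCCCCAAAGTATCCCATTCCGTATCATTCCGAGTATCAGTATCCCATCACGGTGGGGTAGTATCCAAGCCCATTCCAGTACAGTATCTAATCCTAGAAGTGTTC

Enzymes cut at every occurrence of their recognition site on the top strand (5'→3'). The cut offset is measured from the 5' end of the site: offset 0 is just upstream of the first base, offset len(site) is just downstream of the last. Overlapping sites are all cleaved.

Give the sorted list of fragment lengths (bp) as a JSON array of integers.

Per-enzyme occurrences:
  QalVI (AGTATC, off=2): starts [16, 32, 56, 62, 83, 106] → cuts [18, 34, 58, 64, 85, 108]
  FykV (CATTCC, off=1): starts [4, 22, 39, 49, 95] → cuts [5, 23, 40, 50, 96]

All cut coordinates (distinct, sorted): [5, 18, 23, 34, 40, 50, 58, 64, 85, 96, 108]

Fragments:
  5→18: 13 bp
  18→23: 5 bp
  23→34: 11 bp
  34→40: 6 bp
  40→50: 10 bp
  50→58: 8 bp
  58→64: 6 bp
  64→85: 21 bp
  85→96: 11 bp
  96→108: 12 bp
  108→5 (wrap): 129-108+5 = 26 bp

[5,6,6,8,10,11,11,12,13,21,26]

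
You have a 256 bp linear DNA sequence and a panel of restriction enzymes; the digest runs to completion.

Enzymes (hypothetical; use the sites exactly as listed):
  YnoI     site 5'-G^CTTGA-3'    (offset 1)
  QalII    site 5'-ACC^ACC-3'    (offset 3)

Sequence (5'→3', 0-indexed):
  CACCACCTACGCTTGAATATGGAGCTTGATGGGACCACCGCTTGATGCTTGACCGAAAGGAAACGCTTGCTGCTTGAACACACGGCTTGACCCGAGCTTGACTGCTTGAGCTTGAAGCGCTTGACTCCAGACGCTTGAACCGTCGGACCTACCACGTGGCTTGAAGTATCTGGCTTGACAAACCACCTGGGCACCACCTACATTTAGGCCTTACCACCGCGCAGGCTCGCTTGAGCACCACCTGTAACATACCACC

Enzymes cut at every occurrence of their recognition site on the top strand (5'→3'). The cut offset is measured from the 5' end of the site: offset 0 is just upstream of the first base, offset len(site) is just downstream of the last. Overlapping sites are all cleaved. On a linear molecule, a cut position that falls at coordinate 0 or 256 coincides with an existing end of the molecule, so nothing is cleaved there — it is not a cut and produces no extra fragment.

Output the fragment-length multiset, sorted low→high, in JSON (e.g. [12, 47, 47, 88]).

[3,4,4,6,7,7,8,9,10,11,11,11,12,13,13,14,14,14,14,20,25,26]

Per-enzyme occurrences:
  YnoI GCTTGA/1: at [10, 23, 39, 46, 71, 84, 95, 103, 109, 118, 132, 158, 172, 228] ⇒ [11, 24, 40, 47, 72, 85, 96, 104, 110, 119, 133, 159, 173, 229]
  QalII ACCACC/3: at [1, 33, 181, 192, 212, 236, 250] ⇒ [4, 36, 184, 195, 215, 239, 253]

Pooled cuts: [4, 11, 24, 36, 40, 47, 72, 85, 96, 104, 110, 119, 133, 159, 173, 184, 195, 215, 229, 239, 253]

Fragment lengths:
  [0,4): 4 bp
  [4,11): 7 bp
  [11,24): 13 bp
  [24,36): 12 bp
  [36,40): 4 bp
  [40,47): 7 bp
  [47,72): 25 bp
  [72,85): 13 bp
  [85,96): 11 bp
  [96,104): 8 bp
  [104,110): 6 bp
  [110,119): 9 bp
  [119,133): 14 bp
  [133,159): 26 bp
  [159,173): 14 bp
  [173,184): 11 bp
  [184,195): 11 bp
  [195,215): 20 bp
  [215,229): 14 bp
  [229,239): 10 bp
  [239,253): 14 bp
  [253,256): 3 bp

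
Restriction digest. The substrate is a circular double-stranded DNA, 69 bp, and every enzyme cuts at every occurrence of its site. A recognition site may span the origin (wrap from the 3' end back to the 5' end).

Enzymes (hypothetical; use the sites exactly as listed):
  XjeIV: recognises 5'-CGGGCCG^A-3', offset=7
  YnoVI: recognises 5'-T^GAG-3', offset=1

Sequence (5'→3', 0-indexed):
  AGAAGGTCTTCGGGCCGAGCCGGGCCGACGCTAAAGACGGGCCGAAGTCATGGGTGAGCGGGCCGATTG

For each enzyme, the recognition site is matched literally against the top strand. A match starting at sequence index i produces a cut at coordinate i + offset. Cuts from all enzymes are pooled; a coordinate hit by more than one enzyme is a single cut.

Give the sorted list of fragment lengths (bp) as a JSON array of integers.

Per-enzyme occurrences:
  XjeIV CGGGCCGA/7: at [10, 20, 37, 58] ⇒ [17, 27, 44, 65]
  YnoVI TGAG/1: at [54, 67] ⇒ [55, 68]

Pooled cuts: [17, 27, 44, 55, 65, 68]

Fragment lengths:
  17→27: 10 bp
  27→44: 17 bp
  44→55: 11 bp
  55→65: 10 bp
  65→68: 3 bp
  68→17 (wrap): 69-68+17 = 18 bp

[3,10,10,11,17,18]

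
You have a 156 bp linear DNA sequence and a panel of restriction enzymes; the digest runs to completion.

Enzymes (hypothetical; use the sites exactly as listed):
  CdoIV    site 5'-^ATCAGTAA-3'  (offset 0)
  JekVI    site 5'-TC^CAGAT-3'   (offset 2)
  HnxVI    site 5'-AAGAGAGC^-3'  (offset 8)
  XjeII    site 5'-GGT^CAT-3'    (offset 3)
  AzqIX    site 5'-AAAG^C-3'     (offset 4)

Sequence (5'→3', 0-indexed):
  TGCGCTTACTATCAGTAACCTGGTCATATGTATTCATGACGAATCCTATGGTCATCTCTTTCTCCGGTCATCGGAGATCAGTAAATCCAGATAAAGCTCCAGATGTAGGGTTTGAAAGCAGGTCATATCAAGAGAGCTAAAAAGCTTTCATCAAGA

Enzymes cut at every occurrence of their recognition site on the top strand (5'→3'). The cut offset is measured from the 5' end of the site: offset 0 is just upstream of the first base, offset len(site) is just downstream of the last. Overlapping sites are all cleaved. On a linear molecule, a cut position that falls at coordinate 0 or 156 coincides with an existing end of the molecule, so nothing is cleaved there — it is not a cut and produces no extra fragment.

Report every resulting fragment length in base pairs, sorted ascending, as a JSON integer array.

Per-enzyme occurrences:
  CdoIV ATCAGTAA/0: at [10, 76] ⇒ [10, 76]
  JekVI TCCAGAT/2: at [85, 97] ⇒ [87, 99]
  HnxVI AAGAGAGC/8: at [129] ⇒ [137]
  XjeII GGTCAT/3: at [21, 49, 65, 120] ⇒ [24, 52, 68, 123]
  AzqIX AAAGC/4: at [92, 114, 140] ⇒ [96, 118, 144]

All cut coordinates (distinct, sorted): [10, 24, 52, 68, 76, 87, 96, 99, 118, 123, 137, 144]

Fragments:
  [0,10): 10 bp
  [10,24): 14 bp
  [24,52): 28 bp
  [52,68): 16 bp
  [68,76): 8 bp
  [76,87): 11 bp
  [87,96): 9 bp
  [96,99): 3 bp
  [99,118): 19 bp
  [118,123): 5 bp
  [123,137): 14 bp
  [137,144): 7 bp
  [144,156): 12 bp

[3,5,7,8,9,10,11,12,14,14,16,19,28]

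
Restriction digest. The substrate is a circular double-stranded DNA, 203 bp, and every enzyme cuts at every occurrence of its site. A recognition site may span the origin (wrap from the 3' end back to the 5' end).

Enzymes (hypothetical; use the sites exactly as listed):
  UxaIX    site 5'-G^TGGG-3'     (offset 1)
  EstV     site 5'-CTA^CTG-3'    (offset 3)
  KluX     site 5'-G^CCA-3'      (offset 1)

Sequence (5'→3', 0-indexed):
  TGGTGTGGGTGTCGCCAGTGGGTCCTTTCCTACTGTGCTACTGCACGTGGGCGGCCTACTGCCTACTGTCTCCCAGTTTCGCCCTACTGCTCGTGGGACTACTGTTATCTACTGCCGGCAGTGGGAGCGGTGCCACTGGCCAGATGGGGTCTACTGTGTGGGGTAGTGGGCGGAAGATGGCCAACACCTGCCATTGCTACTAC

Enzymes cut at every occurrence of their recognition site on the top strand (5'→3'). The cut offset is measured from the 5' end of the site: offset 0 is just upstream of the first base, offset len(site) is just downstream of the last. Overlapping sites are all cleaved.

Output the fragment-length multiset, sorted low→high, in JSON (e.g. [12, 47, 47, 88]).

Site scan:
  UxaIX GTGGG/1: at [4, 17, 46, 92, 120, 157, 165] ⇒ [5, 18, 47, 93, 121, 158, 166]
  EstV CTACTG/3: at [29, 37, 55, 62, 83, 98, 108, 150, 199] ⇒ [32, 40, 58, 65, 86, 101, 111, 153, 202]
  KluX GCCA/1: at [13, 131, 138, 179, 189] ⇒ [14, 132, 139, 180, 190]

All cut coordinates (distinct, sorted): [5, 14, 18, 32, 40, 47, 58, 65, 86, 93, 101, 111, 121, 132, 139, 153, 158, 166, 180, 190, 202]

Fragments:
  5→14: 9 bp
  14→18: 4 bp
  18→32: 14 bp
  32→40: 8 bp
  40→47: 7 bp
  47→58: 11 bp
  58→65: 7 bp
  65→86: 21 bp
  86→93: 7 bp
  93→101: 8 bp
  101→111: 10 bp
  111→121: 10 bp
  121→132: 11 bp
  132→139: 7 bp
  139→153: 14 bp
  153→158: 5 bp
  158→166: 8 bp
  166→180: 14 bp
  180→190: 10 bp
  190→202: 12 bp
  202→5 (wrap): 203-202+5 = 6 bp

[4,5,6,7,7,7,7,8,8,8,9,10,10,10,11,11,12,14,14,14,21]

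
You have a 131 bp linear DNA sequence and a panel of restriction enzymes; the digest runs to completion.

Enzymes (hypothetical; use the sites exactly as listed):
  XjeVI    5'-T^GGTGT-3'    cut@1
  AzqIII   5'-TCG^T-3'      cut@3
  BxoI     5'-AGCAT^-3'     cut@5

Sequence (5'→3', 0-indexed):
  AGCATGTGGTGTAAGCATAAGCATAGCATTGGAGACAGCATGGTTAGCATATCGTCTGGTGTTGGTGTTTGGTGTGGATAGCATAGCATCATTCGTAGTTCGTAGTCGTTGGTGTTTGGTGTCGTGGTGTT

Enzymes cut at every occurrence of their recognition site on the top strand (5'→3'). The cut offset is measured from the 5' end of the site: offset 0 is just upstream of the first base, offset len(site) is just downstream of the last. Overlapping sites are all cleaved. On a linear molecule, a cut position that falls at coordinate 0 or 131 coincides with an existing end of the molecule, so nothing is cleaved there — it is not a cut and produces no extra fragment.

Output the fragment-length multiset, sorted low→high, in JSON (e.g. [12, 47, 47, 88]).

Site scan:
  XjeVI (TGGTGT, off=1): starts [6, 56, 62, 69, 109, 116, 124] → cuts [7, 57, 63, 70, 110, 117, 125]
  AzqIII (TCGT, off=3): starts [51, 92, 99, 105, 121] → cuts [54, 95, 102, 108, 124]
  BxoI (AGCAT, off=5): starts [0, 13, 19, 24, 36, 45, 79, 84] → cuts [5, 18, 24, 29, 41, 50, 84, 89]

Pooled cuts: [5, 7, 18, 24, 29, 41, 50, 54, 57, 63, 70, 84, 89, 95, 102, 108, 110, 117, 124, 125]

Fragment lengths:
  [0,5): 5 bp
  [5,7): 2 bp
  [7,18): 11 bp
  [18,24): 6 bp
  [24,29): 5 bp
  [29,41): 12 bp
  [41,50): 9 bp
  [50,54): 4 bp
  [54,57): 3 bp
  [57,63): 6 bp
  [63,70): 7 bp
  [70,84): 14 bp
  [84,89): 5 bp
  [89,95): 6 bp
  [95,102): 7 bp
  [102,108): 6 bp
  [108,110): 2 bp
  [110,117): 7 bp
  [117,124): 7 bp
  [124,125): 1 bp
  [125,131): 6 bp

[1,2,2,3,4,5,5,5,6,6,6,6,6,7,7,7,7,9,11,12,14]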